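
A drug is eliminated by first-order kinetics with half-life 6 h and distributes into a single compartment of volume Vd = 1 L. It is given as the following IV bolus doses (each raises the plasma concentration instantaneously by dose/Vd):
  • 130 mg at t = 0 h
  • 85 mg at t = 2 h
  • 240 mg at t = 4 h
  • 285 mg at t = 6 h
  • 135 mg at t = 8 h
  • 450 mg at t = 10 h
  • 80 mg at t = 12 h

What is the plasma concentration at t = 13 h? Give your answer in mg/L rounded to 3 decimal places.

k = ln 2 / 6 = 0.11552 per h
Dose 1 (130 mg at t=0 h): 130·exp(−0.11552·13) = 28.954 mg/L
Dose 2 (85 mg at t=2 h): 85·exp(−0.11552·11) = 23.852 mg/L
Dose 3 (240 mg at t=4 h): 240·exp(−0.11552·9) = 84.853 mg/L
Dose 4 (285 mg at t=6 h): 285·exp(−0.11552·7) = 126.953 mg/L
Dose 5 (135 mg at t=8 h): 135·exp(−0.11552·5) = 75.766 mg/L
Dose 6 (450 mg at t=10 h): 450·exp(−0.11552·3) = 318.198 mg/L
Dose 7 (80 mg at t=12 h): 80·exp(−0.11552·1) = 71.272 mg/L
C(13) = 28.954 + 23.852 + 84.853 + 126.953 + 75.766 + 318.198 + 71.272 = 729.849 mg/L

729.849 mg/L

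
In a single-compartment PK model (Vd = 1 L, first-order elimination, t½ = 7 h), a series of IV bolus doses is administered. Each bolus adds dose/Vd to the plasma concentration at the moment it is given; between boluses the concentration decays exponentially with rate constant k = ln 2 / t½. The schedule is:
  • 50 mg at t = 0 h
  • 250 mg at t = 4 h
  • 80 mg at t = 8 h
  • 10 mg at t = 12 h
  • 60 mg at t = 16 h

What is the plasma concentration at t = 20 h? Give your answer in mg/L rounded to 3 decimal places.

k = ln 2 / 7 = 0.09902 per h
Dose 1 (50 mg at t=0 h): 50·exp(−0.09902·20) = 6.901 mg/L
Dose 2 (250 mg at t=4 h): 250·exp(−0.09902·16) = 51.271 mg/L
Dose 3 (80 mg at t=8 h): 80·exp(−0.09902·12) = 24.380 mg/L
Dose 4 (10 mg at t=12 h): 10·exp(−0.09902·8) = 4.529 mg/L
Dose 5 (60 mg at t=16 h): 60·exp(−0.09902·4) = 40.377 mg/L
C(20) = 6.901 + 51.271 + 24.380 + 4.529 + 40.377 = 127.457 mg/L

127.457 mg/L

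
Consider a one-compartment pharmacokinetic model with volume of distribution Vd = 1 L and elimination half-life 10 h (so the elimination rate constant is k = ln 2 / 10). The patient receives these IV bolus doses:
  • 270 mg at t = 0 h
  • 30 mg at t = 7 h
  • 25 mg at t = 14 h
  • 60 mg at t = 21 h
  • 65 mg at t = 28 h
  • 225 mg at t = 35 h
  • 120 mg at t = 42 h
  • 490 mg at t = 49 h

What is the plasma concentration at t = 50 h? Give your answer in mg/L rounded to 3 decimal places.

639.865 mg/L

k = ln 2 / 10 = 0.06931 per h
Dose 1 (270 mg at t=0 h): 270·exp(−0.06931·50) = 8.438 mg/L
Dose 2 (30 mg at t=7 h): 30·exp(−0.06931·43) = 1.523 mg/L
Dose 3 (25 mg at t=14 h): 25·exp(−0.06931·36) = 2.062 mg/L
Dose 4 (60 mg at t=21 h): 60·exp(−0.06931·29) = 8.038 mg/L
Dose 5 (65 mg at t=28 h): 65·exp(−0.06931·22) = 14.146 mg/L
Dose 6 (225 mg at t=35 h): 225·exp(−0.06931·15) = 79.550 mg/L
Dose 7 (120 mg at t=42 h): 120·exp(−0.06931·8) = 68.922 mg/L
Dose 8 (490 mg at t=49 h): 490·exp(−0.06931·1) = 457.186 mg/L
C(50) = 8.438 + 1.523 + 2.062 + 8.038 + 14.146 + 79.550 + 68.922 + 457.186 = 639.865 mg/L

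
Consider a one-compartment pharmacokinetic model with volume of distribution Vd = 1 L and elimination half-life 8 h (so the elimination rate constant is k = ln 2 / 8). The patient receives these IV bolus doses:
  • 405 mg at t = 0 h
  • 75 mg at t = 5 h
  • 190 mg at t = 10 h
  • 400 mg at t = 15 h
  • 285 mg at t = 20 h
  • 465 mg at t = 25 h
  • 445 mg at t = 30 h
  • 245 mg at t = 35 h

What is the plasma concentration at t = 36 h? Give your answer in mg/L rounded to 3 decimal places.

k = ln 2 / 8 = 0.08664 per h
Dose 1 (405 mg at t=0 h): 405·exp(−0.08664·36) = 17.899 mg/L
Dose 2 (75 mg at t=5 h): 75·exp(−0.08664·31) = 5.112 mg/L
Dose 3 (190 mg at t=10 h): 190·exp(−0.08664·26) = 19.971 mg/L
Dose 4 (400 mg at t=15 h): 400·exp(−0.08664·21) = 64.842 mg/L
Dose 5 (285 mg at t=20 h): 285·exp(−0.08664·16) = 71.250 mg/L
Dose 6 (465 mg at t=25 h): 465·exp(−0.08664·11) = 179.282 mg/L
Dose 7 (445 mg at t=30 h): 445·exp(−0.08664·6) = 264.599 mg/L
Dose 8 (245 mg at t=35 h): 245·exp(−0.08664·1) = 224.666 mg/L
C(36) = 17.899 + 5.112 + 19.971 + 64.842 + 71.250 + 179.282 + 264.599 + 224.666 = 847.620 mg/L

847.620 mg/L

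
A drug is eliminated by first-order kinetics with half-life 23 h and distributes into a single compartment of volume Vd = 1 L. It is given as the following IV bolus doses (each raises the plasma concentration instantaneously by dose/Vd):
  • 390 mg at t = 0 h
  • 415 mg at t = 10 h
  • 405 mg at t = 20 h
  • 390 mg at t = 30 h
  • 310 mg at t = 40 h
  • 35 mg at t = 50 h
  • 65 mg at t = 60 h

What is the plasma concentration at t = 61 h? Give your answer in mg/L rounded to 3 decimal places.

675.044 mg/L

k = ln 2 / 23 = 0.03014 per h
Dose 1 (390 mg at t=0 h): 390·exp(−0.03014·61) = 62.041 mg/L
Dose 2 (415 mg at t=10 h): 415·exp(−0.03014·51) = 89.237 mg/L
Dose 3 (405 mg at t=20 h): 405·exp(−0.03014·41) = 117.716 mg/L
Dose 4 (390 mg at t=30 h): 390·exp(−0.03014·31) = 153.225 mg/L
Dose 5 (310 mg at t=40 h): 310·exp(−0.03014·21) = 164.630 mg/L
Dose 6 (35 mg at t=50 h): 35·exp(−0.03014·11) = 25.124 mg/L
Dose 7 (65 mg at t=60 h): 65·exp(−0.03014·1) = 63.070 mg/L
C(61) = 62.041 + 89.237 + 117.716 + 153.225 + 164.630 + 25.124 + 63.070 = 675.044 mg/L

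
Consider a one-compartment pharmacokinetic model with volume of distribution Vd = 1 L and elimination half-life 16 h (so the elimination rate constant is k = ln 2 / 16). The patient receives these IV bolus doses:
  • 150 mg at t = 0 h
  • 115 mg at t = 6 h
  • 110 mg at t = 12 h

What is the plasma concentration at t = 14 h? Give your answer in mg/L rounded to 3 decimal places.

k = ln 2 / 16 = 0.04332 per h
Dose 1 (150 mg at t=0 h): 150·exp(−0.04332·14) = 81.788 mg/L
Dose 2 (115 mg at t=6 h): 115·exp(−0.04332·8) = 81.317 mg/L
Dose 3 (110 mg at t=12 h): 110·exp(−0.04332·2) = 100.870 mg/L
C(14) = 81.788 + 81.317 + 100.870 = 263.976 mg/L

263.976 mg/L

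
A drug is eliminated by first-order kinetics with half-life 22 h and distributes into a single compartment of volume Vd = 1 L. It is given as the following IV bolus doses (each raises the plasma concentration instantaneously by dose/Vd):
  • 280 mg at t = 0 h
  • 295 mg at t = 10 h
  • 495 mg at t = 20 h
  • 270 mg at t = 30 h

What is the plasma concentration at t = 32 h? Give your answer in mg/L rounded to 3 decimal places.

k = ln 2 / 22 = 0.03151 per h
Dose 1 (280 mg at t=0 h): 280·exp(−0.03151·32) = 102.164 mg/L
Dose 2 (295 mg at t=10 h): 295·exp(−0.03151·22) = 147.500 mg/L
Dose 3 (495 mg at t=20 h): 495·exp(−0.03151·12) = 339.162 mg/L
Dose 4 (270 mg at t=30 h): 270·exp(−0.03151·2) = 253.511 mg/L
C(32) = 102.164 + 147.500 + 339.162 + 253.511 = 842.337 mg/L

842.337 mg/L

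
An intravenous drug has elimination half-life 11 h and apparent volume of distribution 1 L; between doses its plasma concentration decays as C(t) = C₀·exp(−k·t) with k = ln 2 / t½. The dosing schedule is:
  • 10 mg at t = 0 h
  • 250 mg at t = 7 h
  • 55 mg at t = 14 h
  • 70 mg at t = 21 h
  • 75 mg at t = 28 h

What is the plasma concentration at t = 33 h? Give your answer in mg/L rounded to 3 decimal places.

154.030 mg/L

k = ln 2 / 11 = 0.06301 per h
Dose 1 (10 mg at t=0 h): 10·exp(−0.06301·33) = 1.250 mg/L
Dose 2 (250 mg at t=7 h): 250·exp(−0.06301·26) = 48.575 mg/L
Dose 3 (55 mg at t=14 h): 55·exp(−0.06301·19) = 16.611 mg/L
Dose 4 (70 mg at t=21 h): 70·exp(−0.06301·12) = 32.863 mg/L
Dose 5 (75 mg at t=28 h): 75·exp(−0.06301·5) = 54.731 mg/L
C(33) = 1.250 + 48.575 + 16.611 + 32.863 + 54.731 = 154.030 mg/L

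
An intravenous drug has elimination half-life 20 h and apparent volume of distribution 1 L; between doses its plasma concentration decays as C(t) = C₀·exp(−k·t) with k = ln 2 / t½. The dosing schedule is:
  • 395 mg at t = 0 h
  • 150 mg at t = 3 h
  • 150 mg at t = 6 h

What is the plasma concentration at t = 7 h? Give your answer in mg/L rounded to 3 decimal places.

k = ln 2 / 20 = 0.03466 per h
Dose 1 (395 mg at t=0 h): 395·exp(−0.03466·7) = 309.911 mg/L
Dose 2 (150 mg at t=3 h): 150·exp(−0.03466·4) = 130.583 mg/L
Dose 3 (150 mg at t=6 h): 150·exp(−0.03466·1) = 144.890 mg/L
C(7) = 309.911 + 130.583 + 144.890 = 585.384 mg/L

585.384 mg/L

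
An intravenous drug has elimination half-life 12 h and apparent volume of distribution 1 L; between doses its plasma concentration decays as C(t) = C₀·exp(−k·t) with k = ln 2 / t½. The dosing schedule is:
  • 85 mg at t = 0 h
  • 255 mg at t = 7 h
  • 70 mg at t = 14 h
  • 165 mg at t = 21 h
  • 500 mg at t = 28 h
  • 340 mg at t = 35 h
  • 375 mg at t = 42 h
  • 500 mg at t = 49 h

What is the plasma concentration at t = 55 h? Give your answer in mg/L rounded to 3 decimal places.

791.924 mg/L

k = ln 2 / 12 = 0.05776 per h
Dose 1 (85 mg at t=0 h): 85·exp(−0.05776·55) = 3.546 mg/L
Dose 2 (255 mg at t=7 h): 255·exp(−0.05776·48) = 15.938 mg/L
Dose 3 (70 mg at t=14 h): 70·exp(−0.05776·41) = 6.555 mg/L
Dose 4 (165 mg at t=21 h): 165·exp(−0.05776·34) = 23.151 mg/L
Dose 5 (500 mg at t=28 h): 500·exp(−0.05776·27) = 105.112 mg/L
Dose 6 (340 mg at t=35 h): 340·exp(−0.05776·20) = 107.093 mg/L
Dose 7 (375 mg at t=42 h): 375·exp(−0.05776·13) = 176.976 mg/L
Dose 8 (500 mg at t=49 h): 500·exp(−0.05776·6) = 353.553 mg/L
C(55) = 3.546 + 15.938 + 6.555 + 23.151 + 105.112 + 107.093 + 176.976 + 353.553 = 791.924 mg/L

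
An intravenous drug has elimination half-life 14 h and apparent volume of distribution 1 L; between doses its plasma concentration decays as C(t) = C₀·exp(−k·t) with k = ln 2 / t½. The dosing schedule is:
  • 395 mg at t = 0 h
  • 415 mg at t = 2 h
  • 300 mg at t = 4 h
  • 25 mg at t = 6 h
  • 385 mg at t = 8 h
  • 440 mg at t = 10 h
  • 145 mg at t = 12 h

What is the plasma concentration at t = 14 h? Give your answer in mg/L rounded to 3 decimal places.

k = ln 2 / 14 = 0.04951 per h
Dose 1 (395 mg at t=0 h): 395·exp(−0.04951·14) = 197.500 mg/L
Dose 2 (415 mg at t=2 h): 415·exp(−0.04951·12) = 229.099 mg/L
Dose 3 (300 mg at t=4 h): 300·exp(−0.04951·10) = 182.852 mg/L
Dose 4 (25 mg at t=6 h): 25·exp(−0.04951·8) = 16.824 mg/L
Dose 5 (385 mg at t=8 h): 385·exp(−0.04951·6) = 286.054 mg/L
Dose 6 (440 mg at t=10 h): 440·exp(−0.04951·4) = 360.948 mg/L
Dose 7 (145 mg at t=12 h): 145·exp(−0.04951·2) = 131.330 mg/L
C(14) = 197.500 + 229.099 + 182.852 + 16.824 + 286.054 + 360.948 + 131.330 = 1404.606 mg/L

1404.606 mg/L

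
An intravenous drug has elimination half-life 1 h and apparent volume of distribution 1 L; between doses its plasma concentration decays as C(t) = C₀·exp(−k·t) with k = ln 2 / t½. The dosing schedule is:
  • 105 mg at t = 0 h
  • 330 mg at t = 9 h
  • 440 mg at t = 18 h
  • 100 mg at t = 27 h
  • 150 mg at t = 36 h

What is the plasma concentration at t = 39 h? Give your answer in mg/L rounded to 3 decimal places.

k = ln 2 / 1 = 0.69315 per h
Dose 1 (105 mg at t=0 h): 105·exp(−0.69315·39) = 0.000 mg/L
Dose 2 (330 mg at t=9 h): 330·exp(−0.69315·30) = 0.000 mg/L
Dose 3 (440 mg at t=18 h): 440·exp(−0.69315·21) = 0.000 mg/L
Dose 4 (100 mg at t=27 h): 100·exp(−0.69315·12) = 0.024 mg/L
Dose 5 (150 mg at t=36 h): 150·exp(−0.69315·3) = 18.750 mg/L
C(39) = 0.000 + 0.000 + 0.000 + 0.024 + 18.750 = 18.775 mg/L

18.775 mg/L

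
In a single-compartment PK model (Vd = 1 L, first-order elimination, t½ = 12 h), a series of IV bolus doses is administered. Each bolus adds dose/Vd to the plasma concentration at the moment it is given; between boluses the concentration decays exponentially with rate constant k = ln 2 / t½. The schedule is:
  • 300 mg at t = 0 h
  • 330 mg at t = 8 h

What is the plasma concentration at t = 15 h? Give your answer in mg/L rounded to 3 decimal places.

346.383 mg/L

k = ln 2 / 12 = 0.05776 per h
Dose 1 (300 mg at t=0 h): 300·exp(−0.05776·15) = 126.134 mg/L
Dose 2 (330 mg at t=8 h): 330·exp(−0.05776·7) = 220.249 mg/L
C(15) = 126.134 + 220.249 = 346.383 mg/L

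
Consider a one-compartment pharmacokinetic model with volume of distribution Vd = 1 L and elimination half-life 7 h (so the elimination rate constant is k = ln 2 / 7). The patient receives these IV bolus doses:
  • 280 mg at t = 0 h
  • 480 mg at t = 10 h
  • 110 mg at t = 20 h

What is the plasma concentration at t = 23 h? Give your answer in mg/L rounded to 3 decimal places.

242.932 mg/L

k = ln 2 / 7 = 0.09902 per h
Dose 1 (280 mg at t=0 h): 280·exp(−0.09902·23) = 28.712 mg/L
Dose 2 (480 mg at t=10 h): 480·exp(−0.09902·13) = 132.491 mg/L
Dose 3 (110 mg at t=20 h): 110·exp(−0.09902·3) = 81.730 mg/L
C(23) = 28.712 + 132.491 + 81.730 = 242.932 mg/L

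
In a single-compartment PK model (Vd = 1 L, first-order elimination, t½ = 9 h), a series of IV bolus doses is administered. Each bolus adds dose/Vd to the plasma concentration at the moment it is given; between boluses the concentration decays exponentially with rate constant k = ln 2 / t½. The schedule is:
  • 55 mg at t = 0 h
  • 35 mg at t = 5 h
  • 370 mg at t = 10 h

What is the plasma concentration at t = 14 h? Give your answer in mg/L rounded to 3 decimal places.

k = ln 2 / 9 = 0.07702 per h
Dose 1 (55 mg at t=0 h): 55·exp(−0.07702·14) = 18.711 mg/L
Dose 2 (35 mg at t=5 h): 35·exp(−0.07702·9) = 17.500 mg/L
Dose 3 (370 mg at t=10 h): 370·exp(−0.07702·4) = 271.901 mg/L
C(14) = 18.711 + 17.500 + 271.901 = 308.112 mg/L

308.112 mg/L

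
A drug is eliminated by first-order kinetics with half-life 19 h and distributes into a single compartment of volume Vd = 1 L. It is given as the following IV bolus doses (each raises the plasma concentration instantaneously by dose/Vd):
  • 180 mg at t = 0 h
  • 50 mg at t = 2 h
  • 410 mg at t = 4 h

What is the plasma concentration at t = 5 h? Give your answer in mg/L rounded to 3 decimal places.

590.116 mg/L

k = ln 2 / 19 = 0.03648 per h
Dose 1 (180 mg at t=0 h): 180·exp(−0.03648·5) = 149.987 mg/L
Dose 2 (50 mg at t=2 h): 50·exp(−0.03648·3) = 44.817 mg/L
Dose 3 (410 mg at t=4 h): 410·exp(−0.03648·1) = 395.312 mg/L
C(5) = 149.987 + 44.817 + 395.312 = 590.116 mg/L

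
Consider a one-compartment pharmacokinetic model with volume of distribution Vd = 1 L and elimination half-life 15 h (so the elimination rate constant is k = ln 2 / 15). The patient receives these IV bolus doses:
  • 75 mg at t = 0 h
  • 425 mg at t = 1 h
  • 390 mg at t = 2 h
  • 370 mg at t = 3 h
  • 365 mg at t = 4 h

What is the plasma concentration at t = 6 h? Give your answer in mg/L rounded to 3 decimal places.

k = ln 2 / 15 = 0.04621 per h
Dose 1 (75 mg at t=0 h): 75·exp(−0.04621·6) = 56.839 mg/L
Dose 2 (425 mg at t=1 h): 425·exp(−0.04621·5) = 337.323 mg/L
Dose 3 (390 mg at t=2 h): 390·exp(−0.04621·4) = 324.183 mg/L
Dose 4 (370 mg at t=3 h): 370·exp(−0.04621·3) = 322.104 mg/L
Dose 5 (365 mg at t=4 h): 365·exp(−0.04621·2) = 332.779 mg/L
C(6) = 56.839 + 337.323 + 324.183 + 322.104 + 332.779 = 1373.227 mg/L

1373.227 mg/L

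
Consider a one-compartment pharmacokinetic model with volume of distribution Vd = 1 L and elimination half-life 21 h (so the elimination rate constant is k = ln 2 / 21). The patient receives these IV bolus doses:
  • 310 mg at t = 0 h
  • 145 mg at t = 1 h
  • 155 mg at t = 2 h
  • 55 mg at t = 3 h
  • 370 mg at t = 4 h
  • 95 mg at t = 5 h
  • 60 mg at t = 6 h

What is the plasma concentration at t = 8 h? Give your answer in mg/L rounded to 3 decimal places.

993.377 mg/L

k = ln 2 / 21 = 0.03301 per h
Dose 1 (310 mg at t=0 h): 310·exp(−0.03301·8) = 238.058 mg/L
Dose 2 (145 mg at t=1 h): 145·exp(−0.03301·7) = 115.087 mg/L
Dose 3 (155 mg at t=2 h): 155·exp(−0.03301·6) = 127.152 mg/L
Dose 4 (55 mg at t=3 h): 55·exp(−0.03301·5) = 46.633 mg/L
Dose 5 (370 mg at t=4 h): 370·exp(−0.03301·4) = 324.237 mg/L
Dose 6 (95 mg at t=5 h): 95·exp(−0.03301·3) = 86.044 mg/L
Dose 7 (60 mg at t=6 h): 60·exp(−0.03301·2) = 56.167 mg/L
C(8) = 238.058 + 115.087 + 127.152 + 46.633 + 324.237 + 86.044 + 56.167 = 993.377 mg/L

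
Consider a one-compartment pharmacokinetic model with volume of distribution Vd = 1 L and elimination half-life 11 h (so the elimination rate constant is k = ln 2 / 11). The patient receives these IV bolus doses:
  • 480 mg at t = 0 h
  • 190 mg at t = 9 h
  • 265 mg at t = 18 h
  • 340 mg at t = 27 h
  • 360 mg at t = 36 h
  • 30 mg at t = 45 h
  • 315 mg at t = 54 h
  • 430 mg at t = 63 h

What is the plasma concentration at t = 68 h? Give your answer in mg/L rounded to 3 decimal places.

k = ln 2 / 11 = 0.06301 per h
Dose 1 (480 mg at t=0 h): 480·exp(−0.06301·68) = 6.612 mg/L
Dose 2 (190 mg at t=9 h): 190·exp(−0.06301·59) = 4.615 mg/L
Dose 3 (265 mg at t=18 h): 265·exp(−0.06301·50) = 11.348 mg/L
Dose 4 (340 mg at t=27 h): 340·exp(−0.06301·41) = 25.672 mg/L
Dose 5 (360 mg at t=36 h): 360·exp(−0.06301·32) = 47.927 mg/L
Dose 6 (30 mg at t=45 h): 30·exp(−0.06301·23) = 7.042 mg/L
Dose 7 (315 mg at t=54 h): 315·exp(−0.06301·14) = 130.371 mg/L
Dose 8 (430 mg at t=63 h): 430·exp(−0.06301·5) = 313.788 mg/L
C(68) = 6.612 + 4.615 + 11.348 + 25.672 + 47.927 + 7.042 + 130.371 + 313.788 = 547.375 mg/L

547.375 mg/L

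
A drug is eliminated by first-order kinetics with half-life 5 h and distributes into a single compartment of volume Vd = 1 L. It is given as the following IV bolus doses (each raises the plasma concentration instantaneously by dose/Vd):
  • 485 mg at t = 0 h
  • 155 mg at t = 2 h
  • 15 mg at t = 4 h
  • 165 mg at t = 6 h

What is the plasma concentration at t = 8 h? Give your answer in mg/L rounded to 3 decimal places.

k = ln 2 / 5 = 0.13863 per h
Dose 1 (485 mg at t=0 h): 485·exp(−0.13863·8) = 159.990 mg/L
Dose 2 (155 mg at t=2 h): 155·exp(−0.13863·6) = 67.468 mg/L
Dose 3 (15 mg at t=4 h): 15·exp(−0.13863·4) = 8.615 mg/L
Dose 4 (165 mg at t=6 h): 165·exp(−0.13863·2) = 125.047 mg/L
C(8) = 159.990 + 67.468 + 8.615 + 125.047 = 361.120 mg/L

361.120 mg/L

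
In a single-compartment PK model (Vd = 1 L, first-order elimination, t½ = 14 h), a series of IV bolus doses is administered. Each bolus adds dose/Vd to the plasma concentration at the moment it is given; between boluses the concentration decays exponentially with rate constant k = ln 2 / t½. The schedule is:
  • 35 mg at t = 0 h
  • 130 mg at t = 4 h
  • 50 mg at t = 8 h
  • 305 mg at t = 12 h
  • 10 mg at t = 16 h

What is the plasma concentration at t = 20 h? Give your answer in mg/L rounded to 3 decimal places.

312.930 mg/L

k = ln 2 / 14 = 0.04951 per h
Dose 1 (35 mg at t=0 h): 35·exp(−0.04951·20) = 13.002 mg/L
Dose 2 (130 mg at t=4 h): 130·exp(−0.04951·16) = 58.872 mg/L
Dose 3 (50 mg at t=8 h): 50·exp(−0.04951·12) = 27.602 mg/L
Dose 4 (305 mg at t=12 h): 305·exp(−0.04951·8) = 205.250 mg/L
Dose 5 (10 mg at t=16 h): 10·exp(−0.04951·4) = 8.203 mg/L
C(20) = 13.002 + 58.872 + 27.602 + 205.250 + 8.203 = 312.930 mg/L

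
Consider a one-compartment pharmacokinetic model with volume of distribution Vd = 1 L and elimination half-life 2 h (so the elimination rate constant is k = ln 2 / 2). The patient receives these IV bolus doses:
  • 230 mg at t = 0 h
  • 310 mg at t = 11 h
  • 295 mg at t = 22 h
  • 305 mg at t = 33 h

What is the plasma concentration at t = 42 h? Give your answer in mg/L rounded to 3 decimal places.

13.774 mg/L

k = ln 2 / 2 = 0.34657 per h
Dose 1 (230 mg at t=0 h): 230·exp(−0.34657·42) = 0.000 mg/L
Dose 2 (310 mg at t=11 h): 310·exp(−0.34657·31) = 0.007 mg/L
Dose 3 (295 mg at t=22 h): 295·exp(−0.34657·20) = 0.288 mg/L
Dose 4 (305 mg at t=33 h): 305·exp(−0.34657·9) = 13.479 mg/L
C(42) = 0.000 + 0.007 + 0.288 + 13.479 = 13.774 mg/L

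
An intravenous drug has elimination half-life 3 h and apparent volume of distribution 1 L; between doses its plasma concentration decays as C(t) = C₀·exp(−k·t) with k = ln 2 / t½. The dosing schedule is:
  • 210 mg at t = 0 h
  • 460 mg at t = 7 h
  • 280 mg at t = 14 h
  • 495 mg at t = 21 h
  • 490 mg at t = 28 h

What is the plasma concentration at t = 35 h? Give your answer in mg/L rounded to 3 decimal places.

k = ln 2 / 3 = 0.23105 per h
Dose 1 (210 mg at t=0 h): 210·exp(−0.23105·35) = 0.065 mg/L
Dose 2 (460 mg at t=7 h): 460·exp(−0.23105·28) = 0.713 mg/L
Dose 3 (280 mg at t=14 h): 280·exp(−0.23105·21) = 2.188 mg/L
Dose 4 (495 mg at t=21 h): 495·exp(−0.23105·14) = 19.489 mg/L
Dose 5 (490 mg at t=28 h): 490·exp(−0.23105·7) = 97.228 mg/L
C(35) = 0.065 + 0.713 + 2.188 + 19.489 + 97.228 = 119.683 mg/L

119.683 mg/L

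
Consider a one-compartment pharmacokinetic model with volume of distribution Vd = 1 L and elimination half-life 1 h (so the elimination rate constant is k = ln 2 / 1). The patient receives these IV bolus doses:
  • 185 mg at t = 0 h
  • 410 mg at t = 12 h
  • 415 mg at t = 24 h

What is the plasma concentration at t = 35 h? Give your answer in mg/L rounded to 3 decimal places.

0.203 mg/L

k = ln 2 / 1 = 0.69315 per h
Dose 1 (185 mg at t=0 h): 185·exp(−0.69315·35) = 0.000 mg/L
Dose 2 (410 mg at t=12 h): 410·exp(−0.69315·23) = 0.000 mg/L
Dose 3 (415 mg at t=24 h): 415·exp(−0.69315·11) = 0.203 mg/L
C(35) = 0.000 + 0.000 + 0.203 = 0.203 mg/L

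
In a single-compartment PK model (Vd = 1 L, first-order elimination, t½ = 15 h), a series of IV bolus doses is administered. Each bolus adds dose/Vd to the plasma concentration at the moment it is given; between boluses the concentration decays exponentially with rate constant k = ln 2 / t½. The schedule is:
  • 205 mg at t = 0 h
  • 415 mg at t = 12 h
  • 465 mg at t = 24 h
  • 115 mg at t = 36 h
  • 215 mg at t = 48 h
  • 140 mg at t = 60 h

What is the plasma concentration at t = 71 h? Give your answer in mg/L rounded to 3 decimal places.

269.173 mg/L

k = ln 2 / 15 = 0.04621 per h
Dose 1 (205 mg at t=0 h): 205·exp(−0.04621·71) = 7.707 mg/L
Dose 2 (415 mg at t=12 h): 415·exp(−0.04621·59) = 27.164 mg/L
Dose 3 (465 mg at t=24 h): 465·exp(−0.04621·47) = 52.994 mg/L
Dose 4 (115 mg at t=36 h): 115·exp(−0.04621·35) = 22.819 mg/L
Dose 5 (215 mg at t=48 h): 215·exp(−0.04621·23) = 74.278 mg/L
Dose 6 (140 mg at t=60 h): 140·exp(−0.04621·11) = 84.212 mg/L
C(71) = 7.707 + 27.164 + 52.994 + 22.819 + 74.278 + 84.212 = 269.173 mg/L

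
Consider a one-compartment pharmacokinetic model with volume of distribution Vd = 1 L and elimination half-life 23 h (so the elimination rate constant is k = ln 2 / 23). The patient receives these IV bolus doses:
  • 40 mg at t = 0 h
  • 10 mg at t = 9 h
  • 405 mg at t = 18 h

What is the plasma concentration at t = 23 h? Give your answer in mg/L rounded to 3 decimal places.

k = ln 2 / 23 = 0.03014 per h
Dose 1 (40 mg at t=0 h): 40·exp(−0.03014·23) = 20.000 mg/L
Dose 2 (10 mg at t=9 h): 10·exp(−0.03014·14) = 6.558 mg/L
Dose 3 (405 mg at t=18 h): 405·exp(−0.03014·5) = 348.348 mg/L
C(23) = 20.000 + 6.558 + 348.348 = 374.906 mg/L

374.906 mg/L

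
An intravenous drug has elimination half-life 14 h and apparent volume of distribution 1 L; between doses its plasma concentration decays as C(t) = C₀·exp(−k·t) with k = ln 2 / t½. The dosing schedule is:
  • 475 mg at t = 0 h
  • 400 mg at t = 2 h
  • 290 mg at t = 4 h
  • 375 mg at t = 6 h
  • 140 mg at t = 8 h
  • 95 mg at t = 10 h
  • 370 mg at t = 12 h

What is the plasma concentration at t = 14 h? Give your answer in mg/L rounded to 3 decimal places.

k = ln 2 / 14 = 0.04951 per h
Dose 1 (475 mg at t=0 h): 475·exp(−0.04951·14) = 237.500 mg/L
Dose 2 (400 mg at t=2 h): 400·exp(−0.04951·12) = 220.818 mg/L
Dose 3 (290 mg at t=4 h): 290·exp(−0.04951·10) = 176.757 mg/L
Dose 4 (375 mg at t=6 h): 375·exp(−0.04951·8) = 252.356 mg/L
Dose 5 (140 mg at t=8 h): 140·exp(−0.04951·6) = 104.020 mg/L
Dose 6 (95 mg at t=10 h): 95·exp(−0.04951·4) = 77.932 mg/L
Dose 7 (370 mg at t=12 h): 370·exp(−0.04951·2) = 335.118 mg/L
C(14) = 237.500 + 220.818 + 176.757 + 252.356 + 104.020 + 77.932 + 335.118 = 1404.500 mg/L

1404.500 mg/L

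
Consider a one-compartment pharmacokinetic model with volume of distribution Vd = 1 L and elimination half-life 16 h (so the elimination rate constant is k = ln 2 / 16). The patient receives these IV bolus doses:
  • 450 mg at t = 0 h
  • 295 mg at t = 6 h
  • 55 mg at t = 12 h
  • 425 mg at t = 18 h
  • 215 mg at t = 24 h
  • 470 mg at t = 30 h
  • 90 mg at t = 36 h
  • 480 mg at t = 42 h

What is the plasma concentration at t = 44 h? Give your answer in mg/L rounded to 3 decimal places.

k = ln 2 / 16 = 0.04332 per h
Dose 1 (450 mg at t=0 h): 450·exp(−0.04332·44) = 66.893 mg/L
Dose 2 (295 mg at t=6 h): 295·exp(−0.04332·38) = 56.869 mg/L
Dose 3 (55 mg at t=12 h): 55·exp(−0.04332·32) = 13.750 mg/L
Dose 4 (425 mg at t=18 h): 425·exp(−0.04332·26) = 137.789 mg/L
Dose 5 (215 mg at t=24 h): 215·exp(−0.04332·20) = 90.396 mg/L
Dose 6 (470 mg at t=30 h): 470·exp(−0.04332·14) = 256.269 mg/L
Dose 7 (90 mg at t=36 h): 90·exp(−0.04332·8) = 63.640 mg/L
Dose 8 (480 mg at t=42 h): 480·exp(−0.04332·2) = 440.162 mg/L
C(44) = 66.893 + 56.869 + 13.750 + 137.789 + 90.396 + 256.269 + 63.640 + 440.162 = 1125.768 mg/L

1125.768 mg/L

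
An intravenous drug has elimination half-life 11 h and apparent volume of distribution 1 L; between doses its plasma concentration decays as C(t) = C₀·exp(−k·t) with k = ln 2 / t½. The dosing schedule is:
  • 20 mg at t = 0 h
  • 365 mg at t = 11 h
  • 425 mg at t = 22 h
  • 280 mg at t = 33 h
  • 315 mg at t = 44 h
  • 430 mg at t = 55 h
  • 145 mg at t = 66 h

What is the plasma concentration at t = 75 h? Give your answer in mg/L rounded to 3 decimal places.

k = ln 2 / 11 = 0.06301 per h
Dose 1 (20 mg at t=0 h): 20·exp(−0.06301·75) = 0.177 mg/L
Dose 2 (365 mg at t=11 h): 365·exp(−0.06301·64) = 6.469 mg/L
Dose 3 (425 mg at t=22 h): 425·exp(−0.06301·53) = 15.065 mg/L
Dose 4 (280 mg at t=33 h): 280·exp(−0.06301·42) = 19.850 mg/L
Dose 5 (315 mg at t=44 h): 315·exp(−0.06301·31) = 44.664 mg/L
Dose 6 (430 mg at t=55 h): 430·exp(−0.06301·20) = 121.939 mg/L
Dose 7 (145 mg at t=66 h): 145·exp(−0.06301·9) = 82.238 mg/L
C(75) = 0.177 + 6.469 + 15.065 + 19.850 + 44.664 + 121.939 + 82.238 = 290.402 mg/L

290.402 mg/L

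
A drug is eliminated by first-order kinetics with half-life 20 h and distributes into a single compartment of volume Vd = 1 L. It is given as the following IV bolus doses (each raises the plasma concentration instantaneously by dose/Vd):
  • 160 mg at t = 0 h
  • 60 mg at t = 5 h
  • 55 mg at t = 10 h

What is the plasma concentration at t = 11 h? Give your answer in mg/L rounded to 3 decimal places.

211.145 mg/L

k = ln 2 / 20 = 0.03466 per h
Dose 1 (160 mg at t=0 h): 160·exp(−0.03466·11) = 109.283 mg/L
Dose 2 (60 mg at t=5 h): 60·exp(−0.03466·6) = 48.735 mg/L
Dose 3 (55 mg at t=10 h): 55·exp(−0.03466·1) = 53.126 mg/L
C(11) = 109.283 + 48.735 + 53.126 = 211.145 mg/L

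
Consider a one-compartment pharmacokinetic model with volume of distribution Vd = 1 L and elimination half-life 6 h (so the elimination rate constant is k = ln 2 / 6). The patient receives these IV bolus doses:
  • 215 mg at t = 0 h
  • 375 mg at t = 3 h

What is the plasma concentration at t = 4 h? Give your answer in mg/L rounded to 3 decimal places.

469.529 mg/L

k = ln 2 / 6 = 0.11552 per h
Dose 1 (215 mg at t=0 h): 215·exp(−0.11552·4) = 135.442 mg/L
Dose 2 (375 mg at t=3 h): 375·exp(−0.11552·1) = 334.087 mg/L
C(4) = 135.442 + 334.087 = 469.529 mg/L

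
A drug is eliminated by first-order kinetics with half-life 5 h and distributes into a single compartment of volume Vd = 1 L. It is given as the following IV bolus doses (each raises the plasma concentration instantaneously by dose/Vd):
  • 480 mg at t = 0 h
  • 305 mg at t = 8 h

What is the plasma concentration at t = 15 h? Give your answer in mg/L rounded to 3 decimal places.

k = ln 2 / 5 = 0.13863 per h
Dose 1 (480 mg at t=0 h): 480·exp(−0.13863·15) = 60.000 mg/L
Dose 2 (305 mg at t=8 h): 305·exp(−0.13863·7) = 115.573 mg/L
C(15) = 60.000 + 115.573 = 175.573 mg/L

175.573 mg/L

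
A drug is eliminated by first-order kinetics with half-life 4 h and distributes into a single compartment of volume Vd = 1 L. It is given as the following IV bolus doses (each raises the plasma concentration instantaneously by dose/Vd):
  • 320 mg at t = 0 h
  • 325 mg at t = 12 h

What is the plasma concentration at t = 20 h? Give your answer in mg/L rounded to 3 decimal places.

91.250 mg/L

k = ln 2 / 4 = 0.17329 per h
Dose 1 (320 mg at t=0 h): 320·exp(−0.17329·20) = 10.000 mg/L
Dose 2 (325 mg at t=12 h): 325·exp(−0.17329·8) = 81.250 mg/L
C(20) = 10.000 + 81.250 = 91.250 mg/L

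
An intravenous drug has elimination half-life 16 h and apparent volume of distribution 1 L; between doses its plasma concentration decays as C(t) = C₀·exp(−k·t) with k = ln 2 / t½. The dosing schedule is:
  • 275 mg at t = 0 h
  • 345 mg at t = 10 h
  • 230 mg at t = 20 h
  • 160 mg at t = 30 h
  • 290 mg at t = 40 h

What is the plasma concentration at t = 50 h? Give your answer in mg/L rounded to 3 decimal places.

410.528 mg/L

k = ln 2 / 16 = 0.04332 per h
Dose 1 (275 mg at t=0 h): 275·exp(−0.04332·50) = 31.522 mg/L
Dose 2 (345 mg at t=10 h): 345·exp(−0.04332·40) = 60.988 mg/L
Dose 3 (230 mg at t=20 h): 230·exp(−0.04332·30) = 62.704 mg/L
Dose 4 (160 mg at t=30 h): 160·exp(−0.04332·20) = 67.272 mg/L
Dose 5 (290 mg at t=40 h): 290·exp(−0.04332·10) = 188.042 mg/L
C(50) = 31.522 + 60.988 + 62.704 + 67.272 + 188.042 = 410.528 mg/L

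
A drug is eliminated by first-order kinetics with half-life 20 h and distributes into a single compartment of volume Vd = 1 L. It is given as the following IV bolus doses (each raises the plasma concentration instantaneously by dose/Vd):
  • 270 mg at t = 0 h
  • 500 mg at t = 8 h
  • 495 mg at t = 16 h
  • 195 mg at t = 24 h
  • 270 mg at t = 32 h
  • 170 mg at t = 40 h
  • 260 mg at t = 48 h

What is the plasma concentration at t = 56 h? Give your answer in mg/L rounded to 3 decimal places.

k = ln 2 / 20 = 0.03466 per h
Dose 1 (270 mg at t=0 h): 270·exp(−0.03466·56) = 38.769 mg/L
Dose 2 (500 mg at t=8 h): 500·exp(−0.03466·48) = 94.732 mg/L
Dose 3 (495 mg at t=16 h): 495·exp(−0.03466·40) = 123.750 mg/L
Dose 4 (195 mg at t=24 h): 195·exp(−0.03466·32) = 64.326 mg/L
Dose 5 (270 mg at t=32 h): 270·exp(−0.03466·24) = 117.524 mg/L
Dose 6 (170 mg at t=40 h): 170·exp(−0.03466·16) = 97.639 mg/L
Dose 7 (260 mg at t=48 h): 260·exp(−0.03466·8) = 197.043 mg/L
C(56) = 38.769 + 94.732 + 123.750 + 64.326 + 117.524 + 97.639 + 197.043 = 733.784 mg/L

733.784 mg/L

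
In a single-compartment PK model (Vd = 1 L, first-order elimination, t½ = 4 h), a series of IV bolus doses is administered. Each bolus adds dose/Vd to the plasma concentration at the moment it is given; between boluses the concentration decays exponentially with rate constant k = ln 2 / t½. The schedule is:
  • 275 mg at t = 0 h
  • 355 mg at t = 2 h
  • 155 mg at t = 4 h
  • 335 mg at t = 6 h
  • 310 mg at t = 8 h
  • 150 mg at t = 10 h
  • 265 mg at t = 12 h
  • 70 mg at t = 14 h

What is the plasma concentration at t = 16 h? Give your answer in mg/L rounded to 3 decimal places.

439.691 mg/L

k = ln 2 / 4 = 0.17329 per h
Dose 1 (275 mg at t=0 h): 275·exp(−0.17329·16) = 17.188 mg/L
Dose 2 (355 mg at t=2 h): 355·exp(−0.17329·14) = 31.378 mg/L
Dose 3 (155 mg at t=4 h): 155·exp(−0.17329·12) = 19.375 mg/L
Dose 4 (335 mg at t=6 h): 335·exp(−0.17329·10) = 59.220 mg/L
Dose 5 (310 mg at t=8 h): 310·exp(−0.17329·8) = 77.500 mg/L
Dose 6 (150 mg at t=10 h): 150·exp(−0.17329·6) = 53.033 mg/L
Dose 7 (265 mg at t=12 h): 265·exp(−0.17329·4) = 132.500 mg/L
Dose 8 (70 mg at t=14 h): 70·exp(−0.17329·2) = 49.497 mg/L
C(16) = 17.188 + 31.378 + 19.375 + 59.220 + 77.500 + 53.033 + 132.500 + 49.497 = 439.691 mg/L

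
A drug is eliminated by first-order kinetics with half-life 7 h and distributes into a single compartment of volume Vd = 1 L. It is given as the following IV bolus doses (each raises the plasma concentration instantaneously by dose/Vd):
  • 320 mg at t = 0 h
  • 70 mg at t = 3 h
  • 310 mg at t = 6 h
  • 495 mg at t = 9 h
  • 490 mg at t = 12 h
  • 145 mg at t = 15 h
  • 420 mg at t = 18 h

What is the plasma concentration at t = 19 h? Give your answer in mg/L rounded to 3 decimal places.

1055.557 mg/L

k = ln 2 / 7 = 0.09902 per h
Dose 1 (320 mg at t=0 h): 320·exp(−0.09902·19) = 48.761 mg/L
Dose 2 (70 mg at t=3 h): 70·exp(−0.09902·16) = 14.356 mg/L
Dose 3 (310 mg at t=6 h): 310·exp(−0.09902·13) = 85.567 mg/L
Dose 4 (495 mg at t=9 h): 495·exp(−0.09902·10) = 183.892 mg/L
Dose 5 (490 mg at t=12 h): 490·exp(−0.09902·7) = 245.000 mg/L
Dose 6 (145 mg at t=15 h): 145·exp(−0.09902·4) = 97.578 mg/L
Dose 7 (420 mg at t=18 h): 420·exp(−0.09902·1) = 380.404 mg/L
C(19) = 48.761 + 14.356 + 85.567 + 183.892 + 245.000 + 97.578 + 380.404 = 1055.557 mg/L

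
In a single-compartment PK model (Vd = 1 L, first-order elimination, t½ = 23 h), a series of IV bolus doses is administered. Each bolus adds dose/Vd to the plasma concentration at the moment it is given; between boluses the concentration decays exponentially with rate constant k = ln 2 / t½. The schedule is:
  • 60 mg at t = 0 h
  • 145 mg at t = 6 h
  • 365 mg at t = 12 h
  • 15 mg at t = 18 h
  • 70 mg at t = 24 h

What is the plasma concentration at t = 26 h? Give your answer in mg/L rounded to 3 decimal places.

423.822 mg/L

k = ln 2 / 23 = 0.03014 per h
Dose 1 (60 mg at t=0 h): 60·exp(−0.03014·26) = 27.407 mg/L
Dose 2 (145 mg at t=6 h): 145·exp(−0.03014·20) = 79.360 mg/L
Dose 3 (365 mg at t=12 h): 365·exp(−0.03014·14) = 239.363 mg/L
Dose 4 (15 mg at t=18 h): 15·exp(−0.03014·8) = 11.787 mg/L
Dose 5 (70 mg at t=24 h): 70·exp(−0.03014·2) = 65.905 mg/L
C(26) = 27.407 + 79.360 + 239.363 + 11.787 + 65.905 = 423.822 mg/L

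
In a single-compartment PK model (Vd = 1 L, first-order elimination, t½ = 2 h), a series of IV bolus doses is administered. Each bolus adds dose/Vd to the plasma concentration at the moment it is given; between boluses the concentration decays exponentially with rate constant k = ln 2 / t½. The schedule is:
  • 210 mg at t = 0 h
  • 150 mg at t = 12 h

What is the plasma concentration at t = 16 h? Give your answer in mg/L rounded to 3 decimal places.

38.320 mg/L

k = ln 2 / 2 = 0.34657 per h
Dose 1 (210 mg at t=0 h): 210·exp(−0.34657·16) = 0.820 mg/L
Dose 2 (150 mg at t=12 h): 150·exp(−0.34657·4) = 37.500 mg/L
C(16) = 0.820 + 37.500 = 38.320 mg/L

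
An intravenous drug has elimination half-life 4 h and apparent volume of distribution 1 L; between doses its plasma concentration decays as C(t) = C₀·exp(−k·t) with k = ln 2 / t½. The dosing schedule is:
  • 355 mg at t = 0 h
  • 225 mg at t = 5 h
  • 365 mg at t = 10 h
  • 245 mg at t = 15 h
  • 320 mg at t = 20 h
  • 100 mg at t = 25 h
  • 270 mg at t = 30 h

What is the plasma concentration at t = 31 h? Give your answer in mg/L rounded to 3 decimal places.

k = ln 2 / 4 = 0.17329 per h
Dose 1 (355 mg at t=0 h): 355·exp(−0.17329·31) = 1.649 mg/L
Dose 2 (225 mg at t=5 h): 225·exp(−0.17329·26) = 2.486 mg/L
Dose 3 (365 mg at t=10 h): 365·exp(−0.17329·21) = 9.591 mg/L
Dose 4 (245 mg at t=15 h): 245·exp(−0.17329·16) = 15.312 mg/L
Dose 5 (320 mg at t=20 h): 320·exp(−0.17329·11) = 47.568 mg/L
Dose 6 (100 mg at t=25 h): 100·exp(−0.17329·6) = 35.355 mg/L
Dose 7 (270 mg at t=30 h): 270·exp(−0.17329·1) = 227.042 mg/L
C(31) = 1.649 + 2.486 + 9.591 + 15.312 + 47.568 + 35.355 + 227.042 = 339.005 mg/L

339.005 mg/L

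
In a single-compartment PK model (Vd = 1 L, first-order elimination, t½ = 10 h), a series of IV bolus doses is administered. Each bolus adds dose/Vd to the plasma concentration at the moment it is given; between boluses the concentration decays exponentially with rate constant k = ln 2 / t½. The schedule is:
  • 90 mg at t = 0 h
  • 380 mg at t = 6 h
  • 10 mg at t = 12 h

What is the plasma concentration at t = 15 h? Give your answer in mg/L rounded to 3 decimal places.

243.579 mg/L

k = ln 2 / 10 = 0.06931 per h
Dose 1 (90 mg at t=0 h): 90·exp(−0.06931·15) = 31.820 mg/L
Dose 2 (380 mg at t=6 h): 380·exp(−0.06931·9) = 203.637 mg/L
Dose 3 (10 mg at t=12 h): 10·exp(−0.06931·3) = 8.123 mg/L
C(15) = 31.820 + 203.637 + 8.123 = 243.579 mg/L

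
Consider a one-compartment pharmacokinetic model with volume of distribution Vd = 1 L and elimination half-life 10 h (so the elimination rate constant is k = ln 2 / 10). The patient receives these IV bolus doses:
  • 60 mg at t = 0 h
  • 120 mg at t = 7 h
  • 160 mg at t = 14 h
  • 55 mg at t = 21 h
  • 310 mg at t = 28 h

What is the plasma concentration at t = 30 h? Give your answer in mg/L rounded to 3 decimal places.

383.992 mg/L

k = ln 2 / 10 = 0.06931 per h
Dose 1 (60 mg at t=0 h): 60·exp(−0.06931·30) = 7.500 mg/L
Dose 2 (120 mg at t=7 h): 120·exp(−0.06931·23) = 24.368 mg/L
Dose 3 (160 mg at t=14 h): 160·exp(−0.06931·16) = 52.780 mg/L
Dose 4 (55 mg at t=21 h): 55·exp(−0.06931·9) = 29.474 mg/L
Dose 5 (310 mg at t=28 h): 310·exp(−0.06931·2) = 269.871 mg/L
C(30) = 7.500 + 24.368 + 52.780 + 29.474 + 269.871 = 383.992 mg/L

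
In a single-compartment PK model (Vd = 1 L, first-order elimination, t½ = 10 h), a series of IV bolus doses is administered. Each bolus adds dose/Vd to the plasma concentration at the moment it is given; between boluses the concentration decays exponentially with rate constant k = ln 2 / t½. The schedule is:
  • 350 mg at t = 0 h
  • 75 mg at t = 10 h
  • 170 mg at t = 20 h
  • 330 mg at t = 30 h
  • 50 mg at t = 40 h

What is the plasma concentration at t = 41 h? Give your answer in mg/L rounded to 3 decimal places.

k = ln 2 / 10 = 0.06931 per h
Dose 1 (350 mg at t=0 h): 350·exp(−0.06931·41) = 20.410 mg/L
Dose 2 (75 mg at t=10 h): 75·exp(−0.06931·31) = 8.747 mg/L
Dose 3 (170 mg at t=20 h): 170·exp(−0.06931·21) = 39.654 mg/L
Dose 4 (330 mg at t=30 h): 330·exp(−0.06931·11) = 153.950 mg/L
Dose 5 (50 mg at t=40 h): 50·exp(−0.06931·1) = 46.652 mg/L
C(41) = 20.410 + 8.747 + 39.654 + 153.950 + 46.652 = 269.413 mg/L

269.413 mg/L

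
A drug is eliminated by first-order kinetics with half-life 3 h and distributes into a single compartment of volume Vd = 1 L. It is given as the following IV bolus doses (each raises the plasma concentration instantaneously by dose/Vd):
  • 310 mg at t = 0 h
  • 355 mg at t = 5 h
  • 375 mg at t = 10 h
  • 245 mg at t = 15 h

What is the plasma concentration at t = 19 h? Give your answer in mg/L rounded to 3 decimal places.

161.925 mg/L

k = ln 2 / 3 = 0.23105 per h
Dose 1 (310 mg at t=0 h): 310·exp(−0.23105·19) = 3.844 mg/L
Dose 2 (355 mg at t=5 h): 355·exp(−0.23105·14) = 13.977 mg/L
Dose 3 (375 mg at t=10 h): 375·exp(−0.23105·9) = 46.875 mg/L
Dose 4 (245 mg at t=15 h): 245·exp(−0.23105·4) = 97.228 mg/L
C(19) = 3.844 + 13.977 + 46.875 + 97.228 = 161.925 mg/L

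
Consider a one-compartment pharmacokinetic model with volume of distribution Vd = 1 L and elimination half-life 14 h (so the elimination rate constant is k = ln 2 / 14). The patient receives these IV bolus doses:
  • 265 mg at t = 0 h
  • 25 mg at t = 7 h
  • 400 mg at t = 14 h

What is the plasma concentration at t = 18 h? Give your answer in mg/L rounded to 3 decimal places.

k = ln 2 / 14 = 0.04951 per h
Dose 1 (265 mg at t=0 h): 265·exp(−0.04951·18) = 108.694 mg/L
Dose 2 (25 mg at t=7 h): 25·exp(−0.04951·11) = 14.502 mg/L
Dose 3 (400 mg at t=14 h): 400·exp(−0.04951·4) = 328.134 mg/L
C(18) = 108.694 + 14.502 + 328.134 = 451.330 mg/L

451.330 mg/L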